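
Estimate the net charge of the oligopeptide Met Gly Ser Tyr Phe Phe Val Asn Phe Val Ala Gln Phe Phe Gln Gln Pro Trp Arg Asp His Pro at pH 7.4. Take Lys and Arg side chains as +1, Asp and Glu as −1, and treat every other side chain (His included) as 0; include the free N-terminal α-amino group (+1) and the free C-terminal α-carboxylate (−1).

Positive (K, R): Arg19 → +1.
Negative (D, E): Asp20 → −1.
The N-terminus (+1) and C-terminus (−1) cancel.
Net charge = (+1) + (−1) = 0.

0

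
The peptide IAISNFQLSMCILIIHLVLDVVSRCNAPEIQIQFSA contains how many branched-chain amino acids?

14

V, L, and I make up the branched-chain aliphatic group.
Matching residues: I1, I3, L8, I12, L13, I14, I15, L17, V18, L19, V21, V22, I30, I32.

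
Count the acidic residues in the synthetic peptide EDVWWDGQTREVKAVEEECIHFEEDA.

10

The acidic residues are Asp (D) and Glu (E), whose side chains end in a carboxylate group.
Matching residues: E1, D2, D6, E11, E16, E17, E18, E23, E24, D25.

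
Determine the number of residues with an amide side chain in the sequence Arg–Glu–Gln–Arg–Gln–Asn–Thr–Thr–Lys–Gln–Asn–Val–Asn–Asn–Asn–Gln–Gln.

10

Asparagine (N) and glutamine (Q) have uncharged amide side chains.
Matching residues: Gln3, Gln5, Asn6, Gln10, Asn11, Asn13, Asn14, Asn15, Gln16, Gln17.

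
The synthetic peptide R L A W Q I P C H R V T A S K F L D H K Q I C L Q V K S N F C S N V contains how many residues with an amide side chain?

Asparagine (N) and glutamine (Q) have uncharged amide side chains.
Matching residues: Q5, Q21, Q25, N29, N33.

5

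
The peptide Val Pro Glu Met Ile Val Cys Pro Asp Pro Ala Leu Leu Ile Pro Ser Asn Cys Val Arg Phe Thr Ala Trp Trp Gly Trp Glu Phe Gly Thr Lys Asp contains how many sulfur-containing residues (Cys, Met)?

3

Matching residues: Met4, Cys7, Cys18.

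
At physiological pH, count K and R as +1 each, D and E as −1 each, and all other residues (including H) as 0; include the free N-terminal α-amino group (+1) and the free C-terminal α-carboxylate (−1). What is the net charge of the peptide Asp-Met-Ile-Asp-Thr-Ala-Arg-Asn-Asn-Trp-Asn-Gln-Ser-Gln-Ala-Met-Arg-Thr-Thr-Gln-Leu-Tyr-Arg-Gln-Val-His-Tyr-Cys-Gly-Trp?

Positive (K, R): Arg7, Arg17, Arg23 → +3.
Negative (D, E): Asp1, Asp4 → −2.
The N-terminus (+1) and C-terminus (−1) cancel.
Net charge = (+3) + (−2) = +1.

+1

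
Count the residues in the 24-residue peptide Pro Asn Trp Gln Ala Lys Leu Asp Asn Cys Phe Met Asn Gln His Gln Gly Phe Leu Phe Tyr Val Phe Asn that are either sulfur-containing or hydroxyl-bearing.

3

Sulfur-containing: C, M. Hydroxyl-bearing: S, T, Y.
Sulfur-containing residues here: Cys10, Met12 (2).
Hydroxyl-bearing residues here: Tyr21 (1).
The two groups share no amino acid, so total = 2 + 1 = 3.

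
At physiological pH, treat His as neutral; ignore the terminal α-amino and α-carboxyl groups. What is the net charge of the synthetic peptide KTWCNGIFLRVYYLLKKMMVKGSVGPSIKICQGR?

+7

Near pH 7.4, K and R contribute +1 each, D and E contribute −1 each, and every other side chain (His included, as stated) is uncharged.
Positive (K, R): K1, R10, K16, K17, K21, K29, R34 → +7.
Negative (D, E): none → −0.
Net charge = (+7) + (−0) = +7.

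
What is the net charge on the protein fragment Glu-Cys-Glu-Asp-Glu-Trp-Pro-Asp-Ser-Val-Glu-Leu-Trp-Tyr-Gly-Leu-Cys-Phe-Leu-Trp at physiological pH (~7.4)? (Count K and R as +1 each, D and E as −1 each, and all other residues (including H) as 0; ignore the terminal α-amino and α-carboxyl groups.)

Positive (K, R): none → +0.
Negative (D, E): Glu1, Glu3, Asp4, Glu5, Asp8, Glu11 → −6.
Net charge = (+0) + (−6) = −6.

-6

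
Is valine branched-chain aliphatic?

Yes

Valine (V), leucine (L), and isoleucine (I) are the branched-chain amino acids.
Valine is in this group.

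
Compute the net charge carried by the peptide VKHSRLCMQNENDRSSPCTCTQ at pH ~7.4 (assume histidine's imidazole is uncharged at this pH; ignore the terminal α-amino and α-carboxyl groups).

Near pH 7.4, K and R contribute +1 each, D and E contribute −1 each, and every other side chain (His included, as stated) is uncharged.
Positive (K, R): K2, R5, R14 → +3.
Negative (D, E): E11, D13 → −2.
Net charge = (+3) + (−2) = +1.

+1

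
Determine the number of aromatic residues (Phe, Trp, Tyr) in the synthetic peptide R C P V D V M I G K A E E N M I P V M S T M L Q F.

1

Matching residues: F25.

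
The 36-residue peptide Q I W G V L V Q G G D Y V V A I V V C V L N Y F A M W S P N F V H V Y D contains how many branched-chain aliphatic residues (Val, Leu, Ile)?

Matching residues: I2, V5, L6, V7, V13, V14, I16, V17, V18, V20, L21, V32, V34.

13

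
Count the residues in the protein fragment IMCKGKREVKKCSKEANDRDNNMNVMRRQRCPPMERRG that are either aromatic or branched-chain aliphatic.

Aromatic: F, W, Y. Branched-chain aliphatic: I, L, V.
Aromatic residues here: none (0).
Branched-chain aliphatic residues here: I1, V9, V25 (3).
The two groups share no amino acid, so total = 0 + 3 = 3.

3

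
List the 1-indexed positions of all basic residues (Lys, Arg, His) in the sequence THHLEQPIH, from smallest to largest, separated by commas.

Matching residues: H2, H3, H9.

2, 3, 9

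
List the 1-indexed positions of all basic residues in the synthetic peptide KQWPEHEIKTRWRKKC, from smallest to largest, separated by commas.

K, R, and H are the three residues with basic side chains (ε-amine, guanidinium, and imidazole respectively).
Matching residues: K1, H6, K9, R11, R13, K14, K15.

1, 6, 9, 11, 13, 14, 15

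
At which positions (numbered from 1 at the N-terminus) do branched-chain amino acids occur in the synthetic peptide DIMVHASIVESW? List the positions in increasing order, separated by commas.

2, 4, 8, 9

Valine (V), leucine (L), and isoleucine (I) are the branched-chain amino acids.
Matching residues: I2, V4, I8, V9.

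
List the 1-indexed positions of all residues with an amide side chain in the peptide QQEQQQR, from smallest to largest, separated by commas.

1, 2, 4, 5, 6

Only N (asparagine) and Q (glutamine) carry a side-chain carboxamide.
Matching residues: Q1, Q2, Q4, Q5, Q6.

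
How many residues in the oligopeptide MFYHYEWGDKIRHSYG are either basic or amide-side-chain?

4

Basic: H, K, R. Amide-side-chain: N, Q.
Basic residues here: H4, K10, R12, H13 (4).
Amide-side-chain residues here: none (0).
The two groups share no amino acid, so total = 4 + 0 = 4.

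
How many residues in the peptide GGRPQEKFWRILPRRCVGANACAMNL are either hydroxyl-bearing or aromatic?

2

Hydroxyl-bearing: S, T, Y. Aromatic: F, W, Y.
Hydroxyl-bearing residues here: none (0).
Aromatic residues here: F8, W9 (2).
(Y belongs to both groups, but none appear in this sequence.) Total = 0 + 2 = 2.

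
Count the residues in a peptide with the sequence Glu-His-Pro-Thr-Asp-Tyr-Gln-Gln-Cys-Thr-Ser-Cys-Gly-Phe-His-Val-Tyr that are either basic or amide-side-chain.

Basic: H, K, R. Amide-side-chain: N, Q.
Basic residues here: His2, His15 (2).
Amide-side-chain residues here: Gln7, Gln8 (2).
The two groups share no amino acid, so total = 2 + 2 = 4.

4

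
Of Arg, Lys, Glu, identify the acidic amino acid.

The acidic residues are Asp (D) and Glu (E), whose side chains end in a carboxylate group.
Of the listed options, only Glu belongs to this group.

Glu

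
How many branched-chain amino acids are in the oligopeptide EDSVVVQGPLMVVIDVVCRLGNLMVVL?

V, L, and I make up the branched-chain aliphatic group.
Matching residues: V4, V5, V6, L10, V12, V13, I14, V16, V17, L20, L23, V25, V26, L27.

14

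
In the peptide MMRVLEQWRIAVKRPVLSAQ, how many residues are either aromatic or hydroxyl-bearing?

2

Aromatic: F, W, Y. Hydroxyl-bearing: S, T, Y.
Aromatic residues here: W8 (1).
Hydroxyl-bearing residues here: S18 (1).
(Y belongs to both groups, but none appear in this sequence.) Total = 1 + 1 = 2.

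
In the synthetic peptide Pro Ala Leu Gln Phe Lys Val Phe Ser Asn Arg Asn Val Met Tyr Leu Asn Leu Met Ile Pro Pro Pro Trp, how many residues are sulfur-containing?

Only Cys (C) and Met (M) have a sulfur atom in the side chain.
Matching residues: Met14, Met19.

2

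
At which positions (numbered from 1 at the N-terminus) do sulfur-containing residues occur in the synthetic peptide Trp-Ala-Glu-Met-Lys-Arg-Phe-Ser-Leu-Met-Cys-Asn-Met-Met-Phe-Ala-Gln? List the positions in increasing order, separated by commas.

Cysteine (C, thiol) and methionine (M, thioether) are the two sulfur-containing amino acids.
Matching residues: Met4, Met10, Cys11, Met13, Met14.

4, 10, 11, 13, 14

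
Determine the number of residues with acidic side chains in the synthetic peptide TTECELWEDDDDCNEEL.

9

Only D (aspartate) and E (glutamate) carry a side-chain carboxylic acid.
Matching residues: E3, E5, E8, D9, D10, D11, D12, E15, E16.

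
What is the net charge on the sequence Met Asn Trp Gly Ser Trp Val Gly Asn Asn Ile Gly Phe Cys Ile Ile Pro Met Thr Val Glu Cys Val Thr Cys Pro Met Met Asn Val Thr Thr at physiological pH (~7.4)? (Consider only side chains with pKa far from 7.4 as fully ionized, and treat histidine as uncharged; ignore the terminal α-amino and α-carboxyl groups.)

-1

At pH ~7.4 the Lys and Arg side chains are protonated (+1), the Asp and Glu side chains are deprotonated (−1), and with His taken as neutral all other side chains carry no charge.
Positive (K, R): none → +0.
Negative (D, E): Glu21 → −1.
Net charge = (+0) + (−1) = −1.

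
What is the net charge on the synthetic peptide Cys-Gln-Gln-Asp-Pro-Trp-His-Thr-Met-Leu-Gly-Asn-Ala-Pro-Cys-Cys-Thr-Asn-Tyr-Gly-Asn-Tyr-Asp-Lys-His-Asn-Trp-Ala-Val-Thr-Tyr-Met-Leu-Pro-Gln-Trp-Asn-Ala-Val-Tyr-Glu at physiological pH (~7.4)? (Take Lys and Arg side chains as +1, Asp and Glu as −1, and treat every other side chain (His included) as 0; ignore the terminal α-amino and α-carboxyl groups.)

Positive (K, R): Lys24 → +1.
Negative (D, E): Asp4, Asp23, Glu41 → −3.
Net charge = (+1) + (−3) = −2.

-2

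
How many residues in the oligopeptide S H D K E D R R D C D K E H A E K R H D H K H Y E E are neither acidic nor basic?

Acidic: D, E. Basic: K, R, H. All other residues are neither.
Matching residues: S1, C10, A15, Y24.

4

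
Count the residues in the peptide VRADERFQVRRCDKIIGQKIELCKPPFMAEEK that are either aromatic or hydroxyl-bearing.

2

Aromatic: F, W, Y. Hydroxyl-bearing: S, T, Y.
Aromatic residues here: F7, F27 (2).
Hydroxyl-bearing residues here: none (0).
(Y belongs to both groups, but none appear in this sequence.) Total = 2 + 0 = 2.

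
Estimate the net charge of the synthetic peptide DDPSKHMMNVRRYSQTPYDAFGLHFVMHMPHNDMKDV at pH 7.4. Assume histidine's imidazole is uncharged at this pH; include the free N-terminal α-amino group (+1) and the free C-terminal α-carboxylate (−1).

-1

Near pH 7.4, K and R contribute +1 each, D and E contribute −1 each, and every other side chain (His included, as stated) is uncharged.
Positive (K, R): K5, R11, R12, K35 → +4.
Negative (D, E): D1, D2, D19, D33, D36 → −5.
The N-terminus (+1) and C-terminus (−1) cancel.
Net charge = (+4) + (−5) = −1.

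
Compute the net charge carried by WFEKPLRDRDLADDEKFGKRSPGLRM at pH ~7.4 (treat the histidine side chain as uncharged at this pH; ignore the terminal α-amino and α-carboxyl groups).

+1

At pH ~7.4 the Lys and Arg side chains are protonated (+1), the Asp and Glu side chains are deprotonated (−1), and with His taken as neutral all other side chains carry no charge.
Positive (K, R): K4, R7, R9, K16, K19, R20, R25 → +7.
Negative (D, E): E3, D8, D10, D13, D14, E15 → −6.
Net charge = (+7) + (−6) = +1.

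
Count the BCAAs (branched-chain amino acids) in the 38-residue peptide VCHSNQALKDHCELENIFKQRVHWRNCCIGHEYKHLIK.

V, L, and I make up the branched-chain aliphatic group.
Matching residues: V1, L8, L14, I17, V22, I29, L36, I37.

8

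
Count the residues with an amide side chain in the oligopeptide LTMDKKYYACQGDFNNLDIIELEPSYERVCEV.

Asparagine (N) and glutamine (Q) have uncharged amide side chains.
Matching residues: Q11, N15, N16.

3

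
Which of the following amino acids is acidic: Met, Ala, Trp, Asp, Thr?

Asp

The acidic residues are Asp (D) and Glu (E), whose side chains end in a carboxylate group.
Of the listed options, only Asp belongs to this group.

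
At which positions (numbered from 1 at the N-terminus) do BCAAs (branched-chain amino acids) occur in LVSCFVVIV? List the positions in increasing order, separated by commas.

V, L, and I make up the branched-chain aliphatic group.
Matching residues: L1, V2, V6, V7, I8, V9.

1, 2, 6, 7, 8, 9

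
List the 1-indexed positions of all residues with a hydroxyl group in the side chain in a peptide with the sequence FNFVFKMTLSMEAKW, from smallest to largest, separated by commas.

The –OH-bearing residues are Ser, Thr (aliphatic alcohols), and Tyr (phenol).
Matching residues: T8, S10.

8, 10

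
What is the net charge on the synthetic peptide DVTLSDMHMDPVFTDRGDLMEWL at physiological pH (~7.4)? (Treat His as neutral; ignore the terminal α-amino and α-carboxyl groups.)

-5

The side chains ionized at physiological pH are Lys/Arg (+1) and Asp/Glu (−1); with His treated as neutral, nothing else contributes.
Positive (K, R): R16 → +1.
Negative (D, E): D1, D6, D10, D15, D18, E21 → −6.
Net charge = (+1) + (−6) = −5.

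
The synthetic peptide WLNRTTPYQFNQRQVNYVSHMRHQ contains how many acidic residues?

The acidic residues are Asp (D) and Glu (E), whose side chains end in a carboxylate group.
None of the 24 residues belong to this group.

0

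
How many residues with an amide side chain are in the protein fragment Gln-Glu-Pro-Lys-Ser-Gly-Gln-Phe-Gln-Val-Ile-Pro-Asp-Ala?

3

Only N (asparagine) and Q (glutamine) carry a side-chain carboxamide.
Matching residues: Gln1, Gln7, Gln9.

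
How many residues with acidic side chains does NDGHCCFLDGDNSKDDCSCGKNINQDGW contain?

The acidic residues are Asp (D) and Glu (E), whose side chains end in a carboxylate group.
Matching residues: D2, D9, D11, D15, D16, D26.

6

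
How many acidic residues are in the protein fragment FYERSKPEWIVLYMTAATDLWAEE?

The acidic residues are Asp (D) and Glu (E), whose side chains end in a carboxylate group.
Matching residues: E3, E8, D19, E23, E24.

5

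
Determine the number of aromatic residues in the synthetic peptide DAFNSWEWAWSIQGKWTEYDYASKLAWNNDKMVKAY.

The aromatic amino acids are Phe (F, benzyl), Trp (W, indole), and Tyr (Y, phenol).
Matching residues: F3, W6, W8, W10, W16, Y19, Y21, W27, Y36.

9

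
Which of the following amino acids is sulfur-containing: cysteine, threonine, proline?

Cysteine (C, thiol) and methionine (M, thioether) are the two sulfur-containing amino acids.
Of the listed options, only cysteine belongs to this group.

cysteine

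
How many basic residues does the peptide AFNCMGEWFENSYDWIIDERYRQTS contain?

The basic amino acids are Lys (K), Arg (R), and His (H).
Matching residues: R20, R22.

2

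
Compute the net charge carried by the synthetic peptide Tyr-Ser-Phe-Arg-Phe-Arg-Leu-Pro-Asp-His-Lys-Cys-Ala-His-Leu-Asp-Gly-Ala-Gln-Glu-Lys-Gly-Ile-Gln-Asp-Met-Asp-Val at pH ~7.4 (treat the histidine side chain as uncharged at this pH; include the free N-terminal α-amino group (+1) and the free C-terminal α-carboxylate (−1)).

Near pH 7.4, K and R contribute +1 each, D and E contribute −1 each, and every other side chain (His included, as stated) is uncharged.
Positive (K, R): Arg4, Arg6, Lys11, Lys21 → +4.
Negative (D, E): Asp9, Asp16, Glu20, Asp25, Asp27 → −5.
The N-terminus (+1) and C-terminus (−1) cancel.
Net charge = (+4) + (−5) = −1.

-1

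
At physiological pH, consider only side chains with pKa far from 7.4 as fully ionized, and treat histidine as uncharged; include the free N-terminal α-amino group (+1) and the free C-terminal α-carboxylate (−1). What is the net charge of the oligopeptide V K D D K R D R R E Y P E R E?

At pH ~7.4 the Lys and Arg side chains are protonated (+1), the Asp and Glu side chains are deprotonated (−1), and with His taken as neutral all other side chains carry no charge.
Positive (K, R): K2, K5, R6, R8, R9, R14 → +6.
Negative (D, E): D3, D4, D7, E10, E13, E15 → −6.
The N-terminus (+1) and C-terminus (−1) cancel.
Net charge = (+6) + (−6) = 0.

0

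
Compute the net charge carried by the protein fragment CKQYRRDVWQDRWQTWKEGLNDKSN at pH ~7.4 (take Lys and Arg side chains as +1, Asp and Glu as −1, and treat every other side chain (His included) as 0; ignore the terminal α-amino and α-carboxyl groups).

Positive (K, R): K2, R5, R6, R12, K17, K23 → +6.
Negative (D, E): D7, D11, E18, D22 → −4.
Net charge = (+6) + (−4) = +2.

+2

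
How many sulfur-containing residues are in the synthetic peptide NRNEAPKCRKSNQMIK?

2

The sulfur-bearing residues are cysteine (–SH) and methionine (–S–CH₃).
Matching residues: C8, M14.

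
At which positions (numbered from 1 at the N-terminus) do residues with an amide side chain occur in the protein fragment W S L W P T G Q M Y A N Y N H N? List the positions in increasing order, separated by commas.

8, 12, 14, 16

The amide-side-chain residues are Asn (N) and Gln (Q).
Matching residues: Q8, N12, N14, N16.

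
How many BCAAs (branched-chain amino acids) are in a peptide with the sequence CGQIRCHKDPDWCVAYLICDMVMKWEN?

5

V, L, and I make up the branched-chain aliphatic group.
Matching residues: I4, V14, L17, I18, V22.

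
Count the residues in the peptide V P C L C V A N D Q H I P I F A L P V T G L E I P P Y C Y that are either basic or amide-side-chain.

Basic: H, K, R. Amide-side-chain: N, Q.
Basic residues here: H11 (1).
Amide-side-chain residues here: N8, Q10 (2).
The two groups share no amino acid, so total = 1 + 2 = 3.

3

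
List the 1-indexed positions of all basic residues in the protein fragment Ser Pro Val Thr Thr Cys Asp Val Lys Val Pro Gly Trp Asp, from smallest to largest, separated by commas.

K, R, and H are the three residues with basic side chains (ε-amine, guanidinium, and imidazole respectively).
Matching residues: Lys9.

9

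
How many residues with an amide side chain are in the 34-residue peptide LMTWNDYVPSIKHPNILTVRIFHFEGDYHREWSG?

The amide-side-chain residues are Asn (N) and Gln (Q).
Matching residues: N5, N15.

2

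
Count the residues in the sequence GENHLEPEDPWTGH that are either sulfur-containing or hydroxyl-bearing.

1

Sulfur-containing: C, M. Hydroxyl-bearing: S, T, Y.
Sulfur-containing residues here: none (0).
Hydroxyl-bearing residues here: T12 (1).
The two groups share no amino acid, so total = 0 + 1 = 1.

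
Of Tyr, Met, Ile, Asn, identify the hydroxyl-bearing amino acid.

Tyr

The –OH-bearing residues are Ser, Thr (aliphatic alcohols), and Tyr (phenol).
Of the listed options, only Tyr belongs to this group.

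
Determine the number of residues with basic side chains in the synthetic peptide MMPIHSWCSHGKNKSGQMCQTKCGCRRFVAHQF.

8

K, R, and H are the three residues with basic side chains (ε-amine, guanidinium, and imidazole respectively).
Matching residues: H5, H10, K12, K14, K22, R26, R27, H31.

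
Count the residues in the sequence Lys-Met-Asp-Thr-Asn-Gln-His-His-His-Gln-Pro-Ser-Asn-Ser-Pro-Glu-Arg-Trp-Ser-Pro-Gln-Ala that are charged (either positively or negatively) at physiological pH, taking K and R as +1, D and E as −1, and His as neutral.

Charged side chains at pH ~7.4: K, R (positive); D, E (negative).
Matching residues: Lys1, Asp3, Glu16, Arg17.

4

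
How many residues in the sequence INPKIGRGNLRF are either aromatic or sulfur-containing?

Aromatic: F, W, Y. Sulfur-containing: C, M.
Aromatic residues here: F12 (1).
Sulfur-containing residues here: none (0).
The two groups share no amino acid, so total = 1 + 0 = 1.

1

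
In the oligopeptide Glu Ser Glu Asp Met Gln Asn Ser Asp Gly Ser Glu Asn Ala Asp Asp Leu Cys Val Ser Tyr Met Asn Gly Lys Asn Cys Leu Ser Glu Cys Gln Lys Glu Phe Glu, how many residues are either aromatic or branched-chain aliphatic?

5

Aromatic: F, W, Y. Branched-chain aliphatic: I, L, V.
Aromatic residues here: Tyr21, Phe35 (2).
Branched-chain aliphatic residues here: Leu17, Val19, Leu28 (3).
The two groups share no amino acid, so total = 2 + 3 = 5.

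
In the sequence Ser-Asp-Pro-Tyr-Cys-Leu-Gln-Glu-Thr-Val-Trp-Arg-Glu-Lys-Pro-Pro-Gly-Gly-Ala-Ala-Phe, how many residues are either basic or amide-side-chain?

3

Basic: H, K, R. Amide-side-chain: N, Q.
Basic residues here: Arg12, Lys14 (2).
Amide-side-chain residues here: Gln7 (1).
The two groups share no amino acid, so total = 2 + 1 = 3.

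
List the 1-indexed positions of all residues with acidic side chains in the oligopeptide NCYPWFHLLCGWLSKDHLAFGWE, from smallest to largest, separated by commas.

16, 23

Only D (aspartate) and E (glutamate) carry a side-chain carboxylic acid.
Matching residues: D16, E23.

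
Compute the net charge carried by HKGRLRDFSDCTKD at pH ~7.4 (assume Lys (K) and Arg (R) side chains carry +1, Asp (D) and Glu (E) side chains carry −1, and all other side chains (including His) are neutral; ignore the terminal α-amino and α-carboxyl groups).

Positive (K, R): K2, R4, R6, K13 → +4.
Negative (D, E): D7, D10, D14 → −3.
Net charge = (+4) + (−3) = +1.

+1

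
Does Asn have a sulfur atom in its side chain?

Only Cys (C) and Met (M) have a sulfur atom in the side chain.
Asparagine is not in this group.

No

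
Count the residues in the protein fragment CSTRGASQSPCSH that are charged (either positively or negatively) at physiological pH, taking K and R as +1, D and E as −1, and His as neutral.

1

Charged side chains at pH ~7.4: K, R (positive); D, E (negative).
Matching residues: R4.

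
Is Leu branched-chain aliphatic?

The BCAAs are Val, Leu, and Ile — aliphatic side chains with a branch point.
Leucine is in this group.

Yes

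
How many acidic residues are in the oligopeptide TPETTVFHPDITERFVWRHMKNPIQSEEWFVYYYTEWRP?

6

Aspartate (D) and glutamate (E) have carboxylic-acid side chains and are the acidic amino acids.
Matching residues: E3, D10, E13, E27, E28, E36.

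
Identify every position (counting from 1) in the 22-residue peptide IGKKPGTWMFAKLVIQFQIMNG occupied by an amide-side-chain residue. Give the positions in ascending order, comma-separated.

Matching residues: Q16, Q18, N21.

16, 18, 21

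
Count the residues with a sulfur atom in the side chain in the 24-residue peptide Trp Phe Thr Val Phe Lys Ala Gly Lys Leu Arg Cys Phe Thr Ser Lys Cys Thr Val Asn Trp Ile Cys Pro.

3

Cysteine (C, thiol) and methionine (M, thioether) are the two sulfur-containing amino acids.
Matching residues: Cys12, Cys17, Cys23.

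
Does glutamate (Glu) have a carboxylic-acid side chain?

Only D (aspartate) and E (glutamate) carry a side-chain carboxylic acid.
Glutamate is in this group.

Yes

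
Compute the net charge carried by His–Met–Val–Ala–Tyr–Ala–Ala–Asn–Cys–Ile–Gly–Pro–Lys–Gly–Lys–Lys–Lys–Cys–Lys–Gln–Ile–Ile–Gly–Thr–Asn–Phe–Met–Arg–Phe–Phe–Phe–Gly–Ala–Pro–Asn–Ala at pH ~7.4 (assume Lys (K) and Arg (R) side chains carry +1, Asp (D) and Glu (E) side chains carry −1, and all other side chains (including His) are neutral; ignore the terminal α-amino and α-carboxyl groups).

Positive (K, R): Lys13, Lys15, Lys16, Lys17, Lys19, Arg28 → +6.
Negative (D, E): none → −0.
Net charge = (+6) + (−0) = +6.

+6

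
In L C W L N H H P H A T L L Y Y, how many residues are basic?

K, R, and H are the three residues with basic side chains (ε-amine, guanidinium, and imidazole respectively).
Matching residues: H6, H7, H9.

3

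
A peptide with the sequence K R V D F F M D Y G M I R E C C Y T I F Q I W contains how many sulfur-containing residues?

4

The sulfur-bearing residues are cysteine (–SH) and methionine (–S–CH₃).
Matching residues: M7, M11, C15, C16.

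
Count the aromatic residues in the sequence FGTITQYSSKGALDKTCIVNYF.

The aromatic amino acids are Phe (F, benzyl), Trp (W, indole), and Tyr (Y, phenol).
Matching residues: F1, Y7, Y21, F22.

4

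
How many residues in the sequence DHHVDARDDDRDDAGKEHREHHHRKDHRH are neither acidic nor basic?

4

Acidic: D, E. Basic: K, R, H. All other residues are neither.
Matching residues: V4, A6, A14, G15.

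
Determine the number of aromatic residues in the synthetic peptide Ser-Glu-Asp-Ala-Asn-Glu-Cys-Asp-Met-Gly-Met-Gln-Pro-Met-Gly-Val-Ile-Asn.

The aromatic amino acids are Phe (F, benzyl), Trp (W, indole), and Tyr (Y, phenol).
None of the 18 residues belong to this group.

0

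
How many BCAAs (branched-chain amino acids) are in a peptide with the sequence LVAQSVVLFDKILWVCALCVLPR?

11

Valine (V), leucine (L), and isoleucine (I) are the branched-chain amino acids.
Matching residues: L1, V2, V6, V7, L8, I12, L13, V15, L18, V20, L21.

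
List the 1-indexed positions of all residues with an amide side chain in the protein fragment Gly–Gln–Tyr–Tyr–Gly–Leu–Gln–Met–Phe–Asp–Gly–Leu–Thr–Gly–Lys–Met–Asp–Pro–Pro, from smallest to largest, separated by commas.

The amide-side-chain residues are Asn (N) and Gln (Q).
Matching residues: Gln2, Gln7.

2, 7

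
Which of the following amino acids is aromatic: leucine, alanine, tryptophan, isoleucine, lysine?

tryptophan

F, W, and Y each carry an aromatic ring on the side chain.
Of the listed options, only tryptophan belongs to this group.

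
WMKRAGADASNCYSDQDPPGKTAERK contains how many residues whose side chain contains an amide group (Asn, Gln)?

2

Matching residues: N11, Q16.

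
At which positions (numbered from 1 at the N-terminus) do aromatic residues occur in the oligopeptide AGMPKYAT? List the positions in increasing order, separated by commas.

6

Phenylalanine (F), tryptophan (W), and tyrosine (Y) have aromatic ring side chains.
Matching residues: Y6.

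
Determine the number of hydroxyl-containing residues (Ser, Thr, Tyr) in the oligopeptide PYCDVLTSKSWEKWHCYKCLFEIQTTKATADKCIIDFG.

Matching residues: Y2, T7, S8, S10, Y17, T25, T26, T29.

8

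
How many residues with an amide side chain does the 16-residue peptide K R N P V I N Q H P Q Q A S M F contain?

The amide-side-chain residues are Asn (N) and Gln (Q).
Matching residues: N3, N7, Q8, Q11, Q12.

5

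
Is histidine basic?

Lysine (K), arginine (R), and histidine (H) have basic, nitrogen-containing side chains.
Histidine is in this group.

Yes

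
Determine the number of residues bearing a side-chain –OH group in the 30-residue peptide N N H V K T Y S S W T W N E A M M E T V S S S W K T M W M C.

Serine (S), threonine (T), and tyrosine (Y) each carry a hydroxyl group on the side chain.
Matching residues: T6, Y7, S8, S9, T11, T19, S21, S22, S23, T26.

10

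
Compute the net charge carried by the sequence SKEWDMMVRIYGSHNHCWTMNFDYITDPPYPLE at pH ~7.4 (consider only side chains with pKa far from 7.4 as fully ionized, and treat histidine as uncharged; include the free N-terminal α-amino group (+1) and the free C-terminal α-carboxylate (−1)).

At pH ~7.4 the Lys and Arg side chains are protonated (+1), the Asp and Glu side chains are deprotonated (−1), and with His taken as neutral all other side chains carry no charge.
Positive (K, R): K2, R9 → +2.
Negative (D, E): E3, D5, D23, D27, E33 → −5.
The N-terminus (+1) and C-terminus (−1) cancel.
Net charge = (+2) + (−5) = −3.

-3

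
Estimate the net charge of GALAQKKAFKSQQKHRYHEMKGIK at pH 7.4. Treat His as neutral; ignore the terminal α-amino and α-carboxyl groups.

At pH ~7.4 the Lys and Arg side chains are protonated (+1), the Asp and Glu side chains are deprotonated (−1), and with His taken as neutral all other side chains carry no charge.
Positive (K, R): K6, K7, K10, K14, R16, K21, K24 → +7.
Negative (D, E): E19 → −1.
Net charge = (+7) + (−1) = +6.

+6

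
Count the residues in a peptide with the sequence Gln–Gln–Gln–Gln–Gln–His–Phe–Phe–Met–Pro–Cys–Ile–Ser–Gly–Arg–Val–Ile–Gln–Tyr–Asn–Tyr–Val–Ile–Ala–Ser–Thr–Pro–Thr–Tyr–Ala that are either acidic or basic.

2

Acidic: D, E. Basic: H, K, R.
Acidic residues here: none (0).
Basic residues here: His6, Arg15 (2).
The two groups share no amino acid, so total = 0 + 2 = 2.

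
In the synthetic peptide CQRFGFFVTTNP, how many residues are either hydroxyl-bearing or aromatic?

Hydroxyl-bearing: S, T, Y. Aromatic: F, W, Y.
Hydroxyl-bearing residues here: T9, T10 (2).
Aromatic residues here: F4, F6, F7 (3).
(Y belongs to both groups, but none appear in this sequence.) Total = 2 + 3 = 5.

5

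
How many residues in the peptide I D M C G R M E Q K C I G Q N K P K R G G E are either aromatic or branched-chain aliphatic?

2

Aromatic: F, W, Y. Branched-chain aliphatic: I, L, V.
Aromatic residues here: none (0).
Branched-chain aliphatic residues here: I1, I12 (2).
The two groups share no amino acid, so total = 0 + 2 = 2.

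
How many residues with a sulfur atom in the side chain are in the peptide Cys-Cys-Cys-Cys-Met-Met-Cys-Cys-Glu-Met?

Only Cys (C) and Met (M) have a sulfur atom in the side chain.
Matching residues: Cys1, Cys2, Cys3, Cys4, Met5, Met6, Cys7, Cys8, Met10.

9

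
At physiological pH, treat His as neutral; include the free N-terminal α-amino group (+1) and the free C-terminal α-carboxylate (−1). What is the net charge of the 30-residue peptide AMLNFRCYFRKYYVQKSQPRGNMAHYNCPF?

The side chains ionized at physiological pH are Lys/Arg (+1) and Asp/Glu (−1); with His treated as neutral, nothing else contributes.
Positive (K, R): R6, R10, K11, K16, R20 → +5.
Negative (D, E): none → −0.
The N-terminus (+1) and C-terminus (−1) cancel.
Net charge = (+5) + (−0) = +5.

+5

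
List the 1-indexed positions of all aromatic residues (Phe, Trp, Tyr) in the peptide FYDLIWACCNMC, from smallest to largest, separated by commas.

1, 2, 6

Matching residues: F1, Y2, W6.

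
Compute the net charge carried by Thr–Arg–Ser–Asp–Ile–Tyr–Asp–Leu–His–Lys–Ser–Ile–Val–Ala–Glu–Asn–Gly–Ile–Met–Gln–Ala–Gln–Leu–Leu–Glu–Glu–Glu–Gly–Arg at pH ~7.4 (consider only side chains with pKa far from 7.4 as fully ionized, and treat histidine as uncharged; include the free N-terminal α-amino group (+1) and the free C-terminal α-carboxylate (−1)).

Near pH 7.4, K and R contribute +1 each, D and E contribute −1 each, and every other side chain (His included, as stated) is uncharged.
Positive (K, R): Arg2, Lys10, Arg29 → +3.
Negative (D, E): Asp4, Asp7, Glu15, Glu25, Glu26, Glu27 → −6.
The N-terminus (+1) and C-terminus (−1) cancel.
Net charge = (+3) + (−6) = −3.

-3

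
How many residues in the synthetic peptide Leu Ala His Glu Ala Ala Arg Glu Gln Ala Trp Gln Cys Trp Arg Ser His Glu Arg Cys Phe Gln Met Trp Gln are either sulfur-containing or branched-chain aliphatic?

4

Sulfur-containing: C, M. Branched-chain aliphatic: I, L, V.
Sulfur-containing residues here: Cys13, Cys20, Met23 (3).
Branched-chain aliphatic residues here: Leu1 (1).
The two groups share no amino acid, so total = 3 + 1 = 4.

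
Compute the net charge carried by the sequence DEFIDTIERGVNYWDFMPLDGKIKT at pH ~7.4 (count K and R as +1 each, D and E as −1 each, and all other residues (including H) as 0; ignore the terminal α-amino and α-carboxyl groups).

-3

Positive (K, R): R9, K22, K24 → +3.
Negative (D, E): D1, E2, D5, E8, D15, D20 → −6.
Net charge = (+3) + (−6) = −3.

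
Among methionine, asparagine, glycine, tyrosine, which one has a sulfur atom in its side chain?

methionine

The sulfur-bearing residues are cysteine (–SH) and methionine (–S–CH₃).
Of the listed options, only methionine belongs to this group.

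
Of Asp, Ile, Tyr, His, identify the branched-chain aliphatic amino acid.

Ile

The BCAAs are Val, Leu, and Ile — aliphatic side chains with a branch point.
Of the listed options, only Ile belongs to this group.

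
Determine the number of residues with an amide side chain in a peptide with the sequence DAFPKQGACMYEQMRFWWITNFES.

The amide-side-chain residues are Asn (N) and Gln (Q).
Matching residues: Q6, Q13, N21.

3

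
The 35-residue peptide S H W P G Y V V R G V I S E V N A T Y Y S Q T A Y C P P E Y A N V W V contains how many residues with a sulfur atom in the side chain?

Only Cys (C) and Met (M) have a sulfur atom in the side chain.
Matching residues: C26.

1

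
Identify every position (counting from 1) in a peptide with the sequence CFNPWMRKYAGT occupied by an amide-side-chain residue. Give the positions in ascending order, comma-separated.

Asparagine (N) and glutamine (Q) have uncharged amide side chains.
Matching residues: N3.

3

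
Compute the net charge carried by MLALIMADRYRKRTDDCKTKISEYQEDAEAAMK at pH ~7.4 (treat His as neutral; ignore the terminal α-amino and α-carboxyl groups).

At pH ~7.4 the Lys and Arg side chains are protonated (+1), the Asp and Glu side chains are deprotonated (−1), and with His taken as neutral all other side chains carry no charge.
Positive (K, R): R9, R11, K12, R13, K18, K20, K33 → +7.
Negative (D, E): D8, D15, D16, E23, E26, D27, E29 → −7.
Net charge = (+7) + (−7) = 0.

0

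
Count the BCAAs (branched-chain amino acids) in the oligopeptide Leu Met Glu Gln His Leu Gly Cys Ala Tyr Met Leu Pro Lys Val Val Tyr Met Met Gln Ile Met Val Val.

V, L, and I make up the branched-chain aliphatic group.
Matching residues: Leu1, Leu6, Leu12, Val15, Val16, Ile21, Val23, Val24.

8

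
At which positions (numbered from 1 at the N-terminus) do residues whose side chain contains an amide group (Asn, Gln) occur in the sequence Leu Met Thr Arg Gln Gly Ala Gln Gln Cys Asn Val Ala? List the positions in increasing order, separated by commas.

Matching residues: Gln5, Gln8, Gln9, Asn11.

5, 8, 9, 11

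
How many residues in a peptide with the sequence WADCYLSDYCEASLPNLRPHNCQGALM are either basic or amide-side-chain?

Basic: H, K, R. Amide-side-chain: N, Q.
Basic residues here: R18, H20 (2).
Amide-side-chain residues here: N16, N21, Q23 (3).
The two groups share no amino acid, so total = 2 + 3 = 5.

5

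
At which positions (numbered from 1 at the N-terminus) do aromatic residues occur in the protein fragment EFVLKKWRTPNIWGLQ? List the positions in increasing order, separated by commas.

2, 7, 13

F, W, and Y each carry an aromatic ring on the side chain.
Matching residues: F2, W7, W13.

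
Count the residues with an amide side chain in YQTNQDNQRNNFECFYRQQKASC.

The amide-side-chain residues are Asn (N) and Gln (Q).
Matching residues: Q2, N4, Q5, N7, Q8, N10, N11, Q18, Q19.

9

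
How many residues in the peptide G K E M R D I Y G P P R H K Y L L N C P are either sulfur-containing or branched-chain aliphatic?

Sulfur-containing: C, M. Branched-chain aliphatic: I, L, V.
Sulfur-containing residues here: M4, C19 (2).
Branched-chain aliphatic residues here: I7, L16, L17 (3).
The two groups share no amino acid, so total = 2 + 3 = 5.

5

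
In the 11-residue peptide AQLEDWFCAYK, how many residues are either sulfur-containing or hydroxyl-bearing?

Sulfur-containing: C, M. Hydroxyl-bearing: S, T, Y.
Sulfur-containing residues here: C8 (1).
Hydroxyl-bearing residues here: Y10 (1).
The two groups share no amino acid, so total = 1 + 1 = 2.

2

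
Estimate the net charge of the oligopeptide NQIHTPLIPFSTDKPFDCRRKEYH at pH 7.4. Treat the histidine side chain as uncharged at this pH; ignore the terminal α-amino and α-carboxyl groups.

At pH ~7.4 the Lys and Arg side chains are protonated (+1), the Asp and Glu side chains are deprotonated (−1), and with His taken as neutral all other side chains carry no charge.
Positive (K, R): K14, R19, R20, K21 → +4.
Negative (D, E): D13, D17, E22 → −3.
Net charge = (+4) + (−3) = +1.

+1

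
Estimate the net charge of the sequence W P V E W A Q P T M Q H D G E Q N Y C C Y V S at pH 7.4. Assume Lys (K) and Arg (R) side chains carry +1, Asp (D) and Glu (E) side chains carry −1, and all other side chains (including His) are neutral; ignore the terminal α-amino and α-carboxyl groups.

Positive (K, R): none → +0.
Negative (D, E): E4, D13, E15 → −3.
Net charge = (+0) + (−3) = −3.

-3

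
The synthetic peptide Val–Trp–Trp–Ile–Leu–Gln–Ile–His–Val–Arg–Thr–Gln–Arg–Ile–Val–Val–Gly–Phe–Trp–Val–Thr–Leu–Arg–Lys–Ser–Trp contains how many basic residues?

5

K, R, and H are the three residues with basic side chains (ε-amine, guanidinium, and imidazole respectively).
Matching residues: His8, Arg10, Arg13, Arg23, Lys24.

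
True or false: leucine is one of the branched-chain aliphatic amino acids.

True

Valine (V), leucine (L), and isoleucine (I) are the branched-chain amino acids.
Leucine is in this group.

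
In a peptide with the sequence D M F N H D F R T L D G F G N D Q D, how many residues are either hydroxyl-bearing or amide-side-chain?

Hydroxyl-bearing: S, T, Y. Amide-side-chain: N, Q.
Hydroxyl-bearing residues here: T9 (1).
Amide-side-chain residues here: N4, N15, Q17 (3).
The two groups share no amino acid, so total = 1 + 3 = 4.

4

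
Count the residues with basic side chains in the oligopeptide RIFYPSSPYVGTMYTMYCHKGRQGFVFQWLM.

4

Lysine (K), arginine (R), and histidine (H) have basic, nitrogen-containing side chains.
Matching residues: R1, H19, K20, R22.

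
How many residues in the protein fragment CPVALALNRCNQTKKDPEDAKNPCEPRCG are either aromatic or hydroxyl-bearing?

1

Aromatic: F, W, Y. Hydroxyl-bearing: S, T, Y.
Aromatic residues here: none (0).
Hydroxyl-bearing residues here: T13 (1).
(Y belongs to both groups, but none appear in this sequence.) Total = 0 + 1 = 1.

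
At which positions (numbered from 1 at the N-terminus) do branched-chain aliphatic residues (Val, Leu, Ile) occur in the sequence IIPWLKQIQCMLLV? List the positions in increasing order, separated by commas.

Matching residues: I1, I2, L5, I8, L12, L13, V14.

1, 2, 5, 8, 12, 13, 14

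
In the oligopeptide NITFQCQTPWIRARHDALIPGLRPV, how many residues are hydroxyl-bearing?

2

Serine (S), threonine (T), and tyrosine (Y) each carry a hydroxyl group on the side chain.
Matching residues: T3, T8.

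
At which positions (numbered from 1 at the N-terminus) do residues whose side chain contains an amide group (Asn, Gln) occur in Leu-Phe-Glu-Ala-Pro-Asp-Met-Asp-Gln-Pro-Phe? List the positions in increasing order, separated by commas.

9

Matching residues: Gln9.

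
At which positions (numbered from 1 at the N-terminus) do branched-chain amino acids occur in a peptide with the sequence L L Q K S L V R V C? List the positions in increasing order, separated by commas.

1, 2, 6, 7, 9

V, L, and I make up the branched-chain aliphatic group.
Matching residues: L1, L2, L6, V7, V9.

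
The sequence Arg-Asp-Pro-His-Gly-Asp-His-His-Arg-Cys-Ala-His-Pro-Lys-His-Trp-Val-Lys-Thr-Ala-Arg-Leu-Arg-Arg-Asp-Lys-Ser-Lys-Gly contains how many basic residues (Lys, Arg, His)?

Matching residues: Arg1, His4, His7, His8, Arg9, His12, Lys14, His15, Lys18, Arg21, Arg23, Arg24, Lys26, Lys28.

14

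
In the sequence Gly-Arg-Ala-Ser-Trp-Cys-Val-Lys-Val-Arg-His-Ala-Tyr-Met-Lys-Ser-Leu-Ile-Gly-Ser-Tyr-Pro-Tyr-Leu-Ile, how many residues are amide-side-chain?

The amide-side-chain residues are Asn (N) and Gln (Q).
None of the 25 residues belong to this group.

0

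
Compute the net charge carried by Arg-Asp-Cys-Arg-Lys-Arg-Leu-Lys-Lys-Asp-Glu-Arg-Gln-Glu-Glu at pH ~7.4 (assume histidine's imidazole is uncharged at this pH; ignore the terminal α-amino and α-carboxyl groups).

+2

Near pH 7.4, K and R contribute +1 each, D and E contribute −1 each, and every other side chain (His included, as stated) is uncharged.
Positive (K, R): Arg1, Arg4, Lys5, Arg6, Lys8, Lys9, Arg12 → +7.
Negative (D, E): Asp2, Asp10, Glu11, Glu14, Glu15 → −5.
Net charge = (+7) + (−5) = +2.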